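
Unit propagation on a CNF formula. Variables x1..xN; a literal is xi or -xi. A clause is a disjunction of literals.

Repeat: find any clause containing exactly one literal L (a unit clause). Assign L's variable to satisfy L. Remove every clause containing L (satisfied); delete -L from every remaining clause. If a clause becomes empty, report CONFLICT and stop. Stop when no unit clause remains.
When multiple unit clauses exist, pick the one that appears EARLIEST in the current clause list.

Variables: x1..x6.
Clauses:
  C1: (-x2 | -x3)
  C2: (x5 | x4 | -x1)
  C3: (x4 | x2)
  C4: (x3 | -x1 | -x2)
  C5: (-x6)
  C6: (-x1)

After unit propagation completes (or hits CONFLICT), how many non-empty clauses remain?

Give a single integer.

unit clause [-6] forces x6=F; simplify:
  satisfied 1 clause(s); 5 remain; assigned so far: [6]
unit clause [-1] forces x1=F; simplify:
  satisfied 3 clause(s); 2 remain; assigned so far: [1, 6]

Answer: 2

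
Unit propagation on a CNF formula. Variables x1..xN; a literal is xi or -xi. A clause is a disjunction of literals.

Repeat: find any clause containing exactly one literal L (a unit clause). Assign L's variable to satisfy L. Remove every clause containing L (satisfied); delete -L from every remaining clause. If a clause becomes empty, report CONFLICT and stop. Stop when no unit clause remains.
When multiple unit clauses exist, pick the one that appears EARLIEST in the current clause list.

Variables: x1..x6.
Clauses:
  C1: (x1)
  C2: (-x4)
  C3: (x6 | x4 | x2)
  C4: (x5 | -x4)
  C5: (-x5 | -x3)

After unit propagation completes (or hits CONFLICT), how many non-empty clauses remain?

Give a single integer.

Answer: 2

Derivation:
unit clause [1] forces x1=T; simplify:
  satisfied 1 clause(s); 4 remain; assigned so far: [1]
unit clause [-4] forces x4=F; simplify:
  drop 4 from [6, 4, 2] -> [6, 2]
  satisfied 2 clause(s); 2 remain; assigned so far: [1, 4]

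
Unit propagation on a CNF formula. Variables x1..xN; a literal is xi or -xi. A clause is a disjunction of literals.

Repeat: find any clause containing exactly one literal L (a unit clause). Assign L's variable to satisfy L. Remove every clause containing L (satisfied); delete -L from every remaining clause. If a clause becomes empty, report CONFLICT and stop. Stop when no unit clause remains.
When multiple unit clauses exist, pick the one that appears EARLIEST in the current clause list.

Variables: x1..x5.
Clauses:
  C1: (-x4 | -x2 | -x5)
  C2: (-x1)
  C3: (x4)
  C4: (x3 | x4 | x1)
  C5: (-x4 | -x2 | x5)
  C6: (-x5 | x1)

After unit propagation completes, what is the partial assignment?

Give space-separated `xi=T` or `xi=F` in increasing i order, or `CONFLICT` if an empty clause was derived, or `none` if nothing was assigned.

unit clause [-1] forces x1=F; simplify:
  drop 1 from [3, 4, 1] -> [3, 4]
  drop 1 from [-5, 1] -> [-5]
  satisfied 1 clause(s); 5 remain; assigned so far: [1]
unit clause [4] forces x4=T; simplify:
  drop -4 from [-4, -2, -5] -> [-2, -5]
  drop -4 from [-4, -2, 5] -> [-2, 5]
  satisfied 2 clause(s); 3 remain; assigned so far: [1, 4]
unit clause [-5] forces x5=F; simplify:
  drop 5 from [-2, 5] -> [-2]
  satisfied 2 clause(s); 1 remain; assigned so far: [1, 4, 5]
unit clause [-2] forces x2=F; simplify:
  satisfied 1 clause(s); 0 remain; assigned so far: [1, 2, 4, 5]

Answer: x1=F x2=F x4=T x5=F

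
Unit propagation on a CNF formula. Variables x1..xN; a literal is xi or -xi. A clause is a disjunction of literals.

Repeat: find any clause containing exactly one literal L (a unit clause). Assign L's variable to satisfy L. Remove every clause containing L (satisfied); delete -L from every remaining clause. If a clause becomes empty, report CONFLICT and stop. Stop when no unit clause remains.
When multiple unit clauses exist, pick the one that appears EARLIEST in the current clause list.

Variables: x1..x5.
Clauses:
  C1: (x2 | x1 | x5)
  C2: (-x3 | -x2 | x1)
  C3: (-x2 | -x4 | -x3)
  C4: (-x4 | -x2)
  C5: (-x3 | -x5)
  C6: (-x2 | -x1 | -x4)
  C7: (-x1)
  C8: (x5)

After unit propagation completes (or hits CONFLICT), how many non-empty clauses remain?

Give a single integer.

unit clause [-1] forces x1=F; simplify:
  drop 1 from [2, 1, 5] -> [2, 5]
  drop 1 from [-3, -2, 1] -> [-3, -2]
  satisfied 2 clause(s); 6 remain; assigned so far: [1]
unit clause [5] forces x5=T; simplify:
  drop -5 from [-3, -5] -> [-3]
  satisfied 2 clause(s); 4 remain; assigned so far: [1, 5]
unit clause [-3] forces x3=F; simplify:
  satisfied 3 clause(s); 1 remain; assigned so far: [1, 3, 5]

Answer: 1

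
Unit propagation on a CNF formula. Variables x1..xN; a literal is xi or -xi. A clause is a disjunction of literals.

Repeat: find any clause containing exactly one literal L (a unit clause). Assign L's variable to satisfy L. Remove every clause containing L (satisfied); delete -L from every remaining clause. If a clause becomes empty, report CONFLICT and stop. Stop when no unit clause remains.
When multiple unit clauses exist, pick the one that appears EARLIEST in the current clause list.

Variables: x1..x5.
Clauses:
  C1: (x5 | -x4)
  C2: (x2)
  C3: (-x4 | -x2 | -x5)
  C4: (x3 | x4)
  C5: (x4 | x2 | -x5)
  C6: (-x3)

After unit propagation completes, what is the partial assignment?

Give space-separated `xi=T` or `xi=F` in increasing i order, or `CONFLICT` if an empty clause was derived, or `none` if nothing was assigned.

Answer: CONFLICT

Derivation:
unit clause [2] forces x2=T; simplify:
  drop -2 from [-4, -2, -5] -> [-4, -5]
  satisfied 2 clause(s); 4 remain; assigned so far: [2]
unit clause [-3] forces x3=F; simplify:
  drop 3 from [3, 4] -> [4]
  satisfied 1 clause(s); 3 remain; assigned so far: [2, 3]
unit clause [4] forces x4=T; simplify:
  drop -4 from [5, -4] -> [5]
  drop -4 from [-4, -5] -> [-5]
  satisfied 1 clause(s); 2 remain; assigned so far: [2, 3, 4]
unit clause [5] forces x5=T; simplify:
  drop -5 from [-5] -> [] (empty!)
  satisfied 1 clause(s); 1 remain; assigned so far: [2, 3, 4, 5]
CONFLICT (empty clause)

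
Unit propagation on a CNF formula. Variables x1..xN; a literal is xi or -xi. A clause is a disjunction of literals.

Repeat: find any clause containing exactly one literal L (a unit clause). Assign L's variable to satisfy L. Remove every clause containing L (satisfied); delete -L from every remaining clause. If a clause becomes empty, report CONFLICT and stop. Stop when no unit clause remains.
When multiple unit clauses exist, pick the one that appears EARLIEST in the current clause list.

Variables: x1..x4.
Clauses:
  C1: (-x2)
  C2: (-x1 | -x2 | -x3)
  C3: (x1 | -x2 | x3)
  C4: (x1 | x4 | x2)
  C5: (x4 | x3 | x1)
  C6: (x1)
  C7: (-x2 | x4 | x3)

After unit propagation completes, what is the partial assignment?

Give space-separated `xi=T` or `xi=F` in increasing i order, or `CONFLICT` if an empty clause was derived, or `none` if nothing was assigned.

Answer: x1=T x2=F

Derivation:
unit clause [-2] forces x2=F; simplify:
  drop 2 from [1, 4, 2] -> [1, 4]
  satisfied 4 clause(s); 3 remain; assigned so far: [2]
unit clause [1] forces x1=T; simplify:
  satisfied 3 clause(s); 0 remain; assigned so far: [1, 2]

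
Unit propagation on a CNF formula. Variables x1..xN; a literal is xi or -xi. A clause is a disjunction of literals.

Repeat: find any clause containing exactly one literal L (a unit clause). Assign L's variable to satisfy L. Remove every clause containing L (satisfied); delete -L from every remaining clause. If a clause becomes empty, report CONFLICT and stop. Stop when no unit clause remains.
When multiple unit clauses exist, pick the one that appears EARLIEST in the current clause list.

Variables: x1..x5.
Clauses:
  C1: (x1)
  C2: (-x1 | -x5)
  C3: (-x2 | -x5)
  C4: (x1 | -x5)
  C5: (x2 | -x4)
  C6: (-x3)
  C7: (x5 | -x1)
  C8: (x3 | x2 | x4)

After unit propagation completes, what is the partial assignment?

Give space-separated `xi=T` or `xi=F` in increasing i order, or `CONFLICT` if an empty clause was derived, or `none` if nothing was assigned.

Answer: CONFLICT

Derivation:
unit clause [1] forces x1=T; simplify:
  drop -1 from [-1, -5] -> [-5]
  drop -1 from [5, -1] -> [5]
  satisfied 2 clause(s); 6 remain; assigned so far: [1]
unit clause [-5] forces x5=F; simplify:
  drop 5 from [5] -> [] (empty!)
  satisfied 2 clause(s); 4 remain; assigned so far: [1, 5]
CONFLICT (empty clause)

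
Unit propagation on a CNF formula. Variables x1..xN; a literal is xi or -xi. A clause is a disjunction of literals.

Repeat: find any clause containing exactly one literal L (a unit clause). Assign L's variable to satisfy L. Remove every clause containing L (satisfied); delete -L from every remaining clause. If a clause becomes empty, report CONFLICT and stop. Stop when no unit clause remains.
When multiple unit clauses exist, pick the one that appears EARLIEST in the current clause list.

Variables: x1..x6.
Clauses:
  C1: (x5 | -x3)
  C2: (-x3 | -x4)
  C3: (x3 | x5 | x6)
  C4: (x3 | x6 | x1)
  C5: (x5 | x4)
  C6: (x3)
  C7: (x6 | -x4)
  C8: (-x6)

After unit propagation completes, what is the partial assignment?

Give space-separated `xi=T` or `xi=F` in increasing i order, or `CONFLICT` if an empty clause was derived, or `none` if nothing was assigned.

Answer: x3=T x4=F x5=T x6=F

Derivation:
unit clause [3] forces x3=T; simplify:
  drop -3 from [5, -3] -> [5]
  drop -3 from [-3, -4] -> [-4]
  satisfied 3 clause(s); 5 remain; assigned so far: [3]
unit clause [5] forces x5=T; simplify:
  satisfied 2 clause(s); 3 remain; assigned so far: [3, 5]
unit clause [-4] forces x4=F; simplify:
  satisfied 2 clause(s); 1 remain; assigned so far: [3, 4, 5]
unit clause [-6] forces x6=F; simplify:
  satisfied 1 clause(s); 0 remain; assigned so far: [3, 4, 5, 6]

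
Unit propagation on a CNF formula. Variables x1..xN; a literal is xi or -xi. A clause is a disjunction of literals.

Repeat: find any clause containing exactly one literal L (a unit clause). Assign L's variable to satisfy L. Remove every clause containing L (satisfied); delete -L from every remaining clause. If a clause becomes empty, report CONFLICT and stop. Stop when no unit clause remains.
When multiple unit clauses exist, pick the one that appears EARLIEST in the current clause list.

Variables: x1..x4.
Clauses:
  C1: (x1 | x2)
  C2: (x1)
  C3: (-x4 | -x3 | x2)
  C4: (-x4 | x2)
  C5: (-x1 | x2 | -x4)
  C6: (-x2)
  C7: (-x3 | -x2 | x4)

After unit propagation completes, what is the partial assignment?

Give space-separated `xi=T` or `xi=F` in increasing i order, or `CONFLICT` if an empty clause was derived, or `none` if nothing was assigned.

unit clause [1] forces x1=T; simplify:
  drop -1 from [-1, 2, -4] -> [2, -4]
  satisfied 2 clause(s); 5 remain; assigned so far: [1]
unit clause [-2] forces x2=F; simplify:
  drop 2 from [-4, -3, 2] -> [-4, -3]
  drop 2 from [-4, 2] -> [-4]
  drop 2 from [2, -4] -> [-4]
  satisfied 2 clause(s); 3 remain; assigned so far: [1, 2]
unit clause [-4] forces x4=F; simplify:
  satisfied 3 clause(s); 0 remain; assigned so far: [1, 2, 4]

Answer: x1=T x2=F x4=F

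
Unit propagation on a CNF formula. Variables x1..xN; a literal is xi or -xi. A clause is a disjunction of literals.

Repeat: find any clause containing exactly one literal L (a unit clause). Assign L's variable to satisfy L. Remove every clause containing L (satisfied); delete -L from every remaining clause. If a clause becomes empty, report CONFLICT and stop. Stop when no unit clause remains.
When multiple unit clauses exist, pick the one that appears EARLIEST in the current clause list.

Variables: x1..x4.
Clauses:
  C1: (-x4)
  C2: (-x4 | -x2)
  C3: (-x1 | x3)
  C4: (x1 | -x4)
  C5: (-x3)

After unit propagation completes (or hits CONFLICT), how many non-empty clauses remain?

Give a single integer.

unit clause [-4] forces x4=F; simplify:
  satisfied 3 clause(s); 2 remain; assigned so far: [4]
unit clause [-3] forces x3=F; simplify:
  drop 3 from [-1, 3] -> [-1]
  satisfied 1 clause(s); 1 remain; assigned so far: [3, 4]
unit clause [-1] forces x1=F; simplify:
  satisfied 1 clause(s); 0 remain; assigned so far: [1, 3, 4]

Answer: 0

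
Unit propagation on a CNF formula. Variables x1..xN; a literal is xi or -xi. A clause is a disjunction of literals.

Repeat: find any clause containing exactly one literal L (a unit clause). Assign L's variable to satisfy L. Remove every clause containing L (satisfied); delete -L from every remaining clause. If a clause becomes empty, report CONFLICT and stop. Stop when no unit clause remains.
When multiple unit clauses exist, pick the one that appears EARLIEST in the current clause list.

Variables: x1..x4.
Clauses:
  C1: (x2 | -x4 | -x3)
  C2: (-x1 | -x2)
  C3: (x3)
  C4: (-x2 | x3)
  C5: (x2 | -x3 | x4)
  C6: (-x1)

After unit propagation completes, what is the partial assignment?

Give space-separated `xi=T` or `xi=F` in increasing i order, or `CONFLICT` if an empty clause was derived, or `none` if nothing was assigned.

unit clause [3] forces x3=T; simplify:
  drop -3 from [2, -4, -3] -> [2, -4]
  drop -3 from [2, -3, 4] -> [2, 4]
  satisfied 2 clause(s); 4 remain; assigned so far: [3]
unit clause [-1] forces x1=F; simplify:
  satisfied 2 clause(s); 2 remain; assigned so far: [1, 3]

Answer: x1=F x3=T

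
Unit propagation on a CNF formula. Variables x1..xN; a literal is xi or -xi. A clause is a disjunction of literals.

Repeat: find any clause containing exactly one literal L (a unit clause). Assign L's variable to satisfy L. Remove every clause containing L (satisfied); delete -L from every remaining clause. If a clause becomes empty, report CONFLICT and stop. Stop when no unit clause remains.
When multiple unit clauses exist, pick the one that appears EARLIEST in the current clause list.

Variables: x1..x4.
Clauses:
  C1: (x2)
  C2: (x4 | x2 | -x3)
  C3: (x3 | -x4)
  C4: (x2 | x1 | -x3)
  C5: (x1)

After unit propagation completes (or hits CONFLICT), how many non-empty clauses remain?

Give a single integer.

unit clause [2] forces x2=T; simplify:
  satisfied 3 clause(s); 2 remain; assigned so far: [2]
unit clause [1] forces x1=T; simplify:
  satisfied 1 clause(s); 1 remain; assigned so far: [1, 2]

Answer: 1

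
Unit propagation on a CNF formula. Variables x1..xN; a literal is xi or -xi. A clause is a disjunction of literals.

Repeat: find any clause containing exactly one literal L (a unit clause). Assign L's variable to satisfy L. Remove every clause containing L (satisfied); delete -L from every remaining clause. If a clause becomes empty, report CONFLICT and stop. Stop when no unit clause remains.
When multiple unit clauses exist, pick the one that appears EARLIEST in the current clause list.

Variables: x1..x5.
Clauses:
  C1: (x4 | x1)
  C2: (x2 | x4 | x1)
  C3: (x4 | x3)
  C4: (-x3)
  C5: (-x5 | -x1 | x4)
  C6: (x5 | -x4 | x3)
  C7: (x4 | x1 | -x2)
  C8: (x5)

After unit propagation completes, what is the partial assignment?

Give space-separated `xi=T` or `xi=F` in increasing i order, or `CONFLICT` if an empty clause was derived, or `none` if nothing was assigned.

Answer: x3=F x4=T x5=T

Derivation:
unit clause [-3] forces x3=F; simplify:
  drop 3 from [4, 3] -> [4]
  drop 3 from [5, -4, 3] -> [5, -4]
  satisfied 1 clause(s); 7 remain; assigned so far: [3]
unit clause [4] forces x4=T; simplify:
  drop -4 from [5, -4] -> [5]
  satisfied 5 clause(s); 2 remain; assigned so far: [3, 4]
unit clause [5] forces x5=T; simplify:
  satisfied 2 clause(s); 0 remain; assigned so far: [3, 4, 5]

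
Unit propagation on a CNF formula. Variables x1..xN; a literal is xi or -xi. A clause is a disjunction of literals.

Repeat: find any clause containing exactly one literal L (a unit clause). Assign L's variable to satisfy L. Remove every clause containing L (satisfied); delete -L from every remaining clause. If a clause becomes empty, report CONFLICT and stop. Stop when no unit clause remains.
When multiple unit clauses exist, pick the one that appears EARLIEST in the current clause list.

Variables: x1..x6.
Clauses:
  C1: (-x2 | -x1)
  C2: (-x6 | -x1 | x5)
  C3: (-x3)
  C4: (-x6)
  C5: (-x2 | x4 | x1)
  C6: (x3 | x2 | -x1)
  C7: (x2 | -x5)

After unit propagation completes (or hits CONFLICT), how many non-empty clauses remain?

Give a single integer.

unit clause [-3] forces x3=F; simplify:
  drop 3 from [3, 2, -1] -> [2, -1]
  satisfied 1 clause(s); 6 remain; assigned so far: [3]
unit clause [-6] forces x6=F; simplify:
  satisfied 2 clause(s); 4 remain; assigned so far: [3, 6]

Answer: 4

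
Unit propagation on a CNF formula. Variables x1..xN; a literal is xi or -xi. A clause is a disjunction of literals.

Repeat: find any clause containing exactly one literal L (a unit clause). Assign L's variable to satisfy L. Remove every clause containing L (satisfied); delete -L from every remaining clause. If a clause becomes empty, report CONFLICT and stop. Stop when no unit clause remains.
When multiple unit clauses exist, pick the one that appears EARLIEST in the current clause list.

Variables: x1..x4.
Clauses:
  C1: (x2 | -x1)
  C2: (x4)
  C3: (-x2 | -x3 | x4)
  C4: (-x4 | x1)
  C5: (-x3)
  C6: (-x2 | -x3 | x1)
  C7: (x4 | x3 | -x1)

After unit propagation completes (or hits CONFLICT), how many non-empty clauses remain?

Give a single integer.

Answer: 0

Derivation:
unit clause [4] forces x4=T; simplify:
  drop -4 from [-4, 1] -> [1]
  satisfied 3 clause(s); 4 remain; assigned so far: [4]
unit clause [1] forces x1=T; simplify:
  drop -1 from [2, -1] -> [2]
  satisfied 2 clause(s); 2 remain; assigned so far: [1, 4]
unit clause [2] forces x2=T; simplify:
  satisfied 1 clause(s); 1 remain; assigned so far: [1, 2, 4]
unit clause [-3] forces x3=F; simplify:
  satisfied 1 clause(s); 0 remain; assigned so far: [1, 2, 3, 4]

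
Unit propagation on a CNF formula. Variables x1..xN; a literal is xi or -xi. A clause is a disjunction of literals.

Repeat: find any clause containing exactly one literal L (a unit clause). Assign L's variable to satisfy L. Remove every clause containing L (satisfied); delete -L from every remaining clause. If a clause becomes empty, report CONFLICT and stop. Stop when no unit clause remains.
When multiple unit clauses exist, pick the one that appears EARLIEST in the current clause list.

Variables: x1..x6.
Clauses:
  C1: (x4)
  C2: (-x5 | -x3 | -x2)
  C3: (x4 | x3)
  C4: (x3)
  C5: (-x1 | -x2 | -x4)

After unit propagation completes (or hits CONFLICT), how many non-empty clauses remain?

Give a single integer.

Answer: 2

Derivation:
unit clause [4] forces x4=T; simplify:
  drop -4 from [-1, -2, -4] -> [-1, -2]
  satisfied 2 clause(s); 3 remain; assigned so far: [4]
unit clause [3] forces x3=T; simplify:
  drop -3 from [-5, -3, -2] -> [-5, -2]
  satisfied 1 clause(s); 2 remain; assigned so far: [3, 4]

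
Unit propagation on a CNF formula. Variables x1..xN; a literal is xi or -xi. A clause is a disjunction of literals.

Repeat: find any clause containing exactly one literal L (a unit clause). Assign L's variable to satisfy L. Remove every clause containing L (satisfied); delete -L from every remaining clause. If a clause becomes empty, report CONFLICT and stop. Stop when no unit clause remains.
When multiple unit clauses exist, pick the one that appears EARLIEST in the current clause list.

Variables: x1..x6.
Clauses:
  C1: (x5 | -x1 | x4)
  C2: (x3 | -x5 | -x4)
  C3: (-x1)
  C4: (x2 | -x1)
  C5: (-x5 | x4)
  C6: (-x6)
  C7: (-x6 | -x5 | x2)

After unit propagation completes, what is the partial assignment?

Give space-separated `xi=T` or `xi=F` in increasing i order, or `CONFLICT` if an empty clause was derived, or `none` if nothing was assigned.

Answer: x1=F x6=F

Derivation:
unit clause [-1] forces x1=F; simplify:
  satisfied 3 clause(s); 4 remain; assigned so far: [1]
unit clause [-6] forces x6=F; simplify:
  satisfied 2 clause(s); 2 remain; assigned so far: [1, 6]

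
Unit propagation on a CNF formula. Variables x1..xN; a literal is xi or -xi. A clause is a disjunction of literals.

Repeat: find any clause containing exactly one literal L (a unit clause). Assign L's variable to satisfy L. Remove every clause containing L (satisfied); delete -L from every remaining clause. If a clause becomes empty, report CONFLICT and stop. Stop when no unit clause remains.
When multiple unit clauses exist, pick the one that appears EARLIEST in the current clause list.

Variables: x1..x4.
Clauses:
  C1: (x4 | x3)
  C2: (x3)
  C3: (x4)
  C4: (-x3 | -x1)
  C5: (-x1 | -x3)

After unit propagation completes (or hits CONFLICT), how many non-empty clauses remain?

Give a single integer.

Answer: 0

Derivation:
unit clause [3] forces x3=T; simplify:
  drop -3 from [-3, -1] -> [-1]
  drop -3 from [-1, -3] -> [-1]
  satisfied 2 clause(s); 3 remain; assigned so far: [3]
unit clause [4] forces x4=T; simplify:
  satisfied 1 clause(s); 2 remain; assigned so far: [3, 4]
unit clause [-1] forces x1=F; simplify:
  satisfied 2 clause(s); 0 remain; assigned so far: [1, 3, 4]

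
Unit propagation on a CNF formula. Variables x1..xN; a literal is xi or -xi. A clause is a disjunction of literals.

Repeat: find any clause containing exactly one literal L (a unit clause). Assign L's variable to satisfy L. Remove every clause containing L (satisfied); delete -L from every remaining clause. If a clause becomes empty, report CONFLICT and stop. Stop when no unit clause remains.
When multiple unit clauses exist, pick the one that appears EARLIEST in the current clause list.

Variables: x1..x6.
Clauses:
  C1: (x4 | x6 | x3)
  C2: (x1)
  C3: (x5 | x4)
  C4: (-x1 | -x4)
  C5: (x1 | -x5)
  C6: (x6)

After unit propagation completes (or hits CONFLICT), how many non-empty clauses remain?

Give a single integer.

Answer: 0

Derivation:
unit clause [1] forces x1=T; simplify:
  drop -1 from [-1, -4] -> [-4]
  satisfied 2 clause(s); 4 remain; assigned so far: [1]
unit clause [-4] forces x4=F; simplify:
  drop 4 from [4, 6, 3] -> [6, 3]
  drop 4 from [5, 4] -> [5]
  satisfied 1 clause(s); 3 remain; assigned so far: [1, 4]
unit clause [5] forces x5=T; simplify:
  satisfied 1 clause(s); 2 remain; assigned so far: [1, 4, 5]
unit clause [6] forces x6=T; simplify:
  satisfied 2 clause(s); 0 remain; assigned so far: [1, 4, 5, 6]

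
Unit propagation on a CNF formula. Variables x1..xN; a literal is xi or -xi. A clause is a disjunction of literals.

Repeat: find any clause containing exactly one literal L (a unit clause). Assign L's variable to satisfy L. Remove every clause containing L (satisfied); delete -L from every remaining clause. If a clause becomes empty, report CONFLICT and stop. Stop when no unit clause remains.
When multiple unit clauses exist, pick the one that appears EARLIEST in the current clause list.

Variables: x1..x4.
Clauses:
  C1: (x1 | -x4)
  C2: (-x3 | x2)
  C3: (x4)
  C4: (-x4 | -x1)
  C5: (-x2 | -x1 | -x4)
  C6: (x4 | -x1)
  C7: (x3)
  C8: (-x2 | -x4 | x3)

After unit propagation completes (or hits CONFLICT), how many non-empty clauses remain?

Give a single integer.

unit clause [4] forces x4=T; simplify:
  drop -4 from [1, -4] -> [1]
  drop -4 from [-4, -1] -> [-1]
  drop -4 from [-2, -1, -4] -> [-2, -1]
  drop -4 from [-2, -4, 3] -> [-2, 3]
  satisfied 2 clause(s); 6 remain; assigned so far: [4]
unit clause [1] forces x1=T; simplify:
  drop -1 from [-1] -> [] (empty!)
  drop -1 from [-2, -1] -> [-2]
  satisfied 1 clause(s); 5 remain; assigned so far: [1, 4]
CONFLICT (empty clause)

Answer: 4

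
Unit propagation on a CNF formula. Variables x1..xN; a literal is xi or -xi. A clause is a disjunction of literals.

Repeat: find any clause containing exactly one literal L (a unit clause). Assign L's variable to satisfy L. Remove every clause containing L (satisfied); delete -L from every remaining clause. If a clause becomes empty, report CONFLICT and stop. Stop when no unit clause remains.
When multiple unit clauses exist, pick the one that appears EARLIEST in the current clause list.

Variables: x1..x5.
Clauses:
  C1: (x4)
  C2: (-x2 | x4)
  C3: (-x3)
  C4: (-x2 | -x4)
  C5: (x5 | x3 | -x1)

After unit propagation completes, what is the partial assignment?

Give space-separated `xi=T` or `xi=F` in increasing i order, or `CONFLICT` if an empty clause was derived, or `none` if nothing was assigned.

Answer: x2=F x3=F x4=T

Derivation:
unit clause [4] forces x4=T; simplify:
  drop -4 from [-2, -4] -> [-2]
  satisfied 2 clause(s); 3 remain; assigned so far: [4]
unit clause [-3] forces x3=F; simplify:
  drop 3 from [5, 3, -1] -> [5, -1]
  satisfied 1 clause(s); 2 remain; assigned so far: [3, 4]
unit clause [-2] forces x2=F; simplify:
  satisfied 1 clause(s); 1 remain; assigned so far: [2, 3, 4]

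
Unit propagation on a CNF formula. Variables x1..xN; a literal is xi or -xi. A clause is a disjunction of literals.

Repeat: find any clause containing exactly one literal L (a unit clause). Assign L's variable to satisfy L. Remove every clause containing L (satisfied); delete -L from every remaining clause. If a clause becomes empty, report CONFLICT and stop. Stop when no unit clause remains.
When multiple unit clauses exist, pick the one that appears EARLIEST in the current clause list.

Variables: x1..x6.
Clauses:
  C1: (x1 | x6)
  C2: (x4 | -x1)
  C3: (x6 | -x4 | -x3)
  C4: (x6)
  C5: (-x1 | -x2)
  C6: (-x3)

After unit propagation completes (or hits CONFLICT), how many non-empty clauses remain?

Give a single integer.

unit clause [6] forces x6=T; simplify:
  satisfied 3 clause(s); 3 remain; assigned so far: [6]
unit clause [-3] forces x3=F; simplify:
  satisfied 1 clause(s); 2 remain; assigned so far: [3, 6]

Answer: 2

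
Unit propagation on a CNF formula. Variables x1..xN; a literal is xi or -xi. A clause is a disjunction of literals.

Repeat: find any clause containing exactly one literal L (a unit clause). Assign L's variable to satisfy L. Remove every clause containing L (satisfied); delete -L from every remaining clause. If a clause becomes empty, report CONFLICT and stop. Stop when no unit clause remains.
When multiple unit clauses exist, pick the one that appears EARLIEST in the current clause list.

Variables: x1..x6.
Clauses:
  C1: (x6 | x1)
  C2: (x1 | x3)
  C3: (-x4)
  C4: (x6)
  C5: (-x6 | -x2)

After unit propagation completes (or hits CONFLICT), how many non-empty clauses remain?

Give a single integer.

unit clause [-4] forces x4=F; simplify:
  satisfied 1 clause(s); 4 remain; assigned so far: [4]
unit clause [6] forces x6=T; simplify:
  drop -6 from [-6, -2] -> [-2]
  satisfied 2 clause(s); 2 remain; assigned so far: [4, 6]
unit clause [-2] forces x2=F; simplify:
  satisfied 1 clause(s); 1 remain; assigned so far: [2, 4, 6]

Answer: 1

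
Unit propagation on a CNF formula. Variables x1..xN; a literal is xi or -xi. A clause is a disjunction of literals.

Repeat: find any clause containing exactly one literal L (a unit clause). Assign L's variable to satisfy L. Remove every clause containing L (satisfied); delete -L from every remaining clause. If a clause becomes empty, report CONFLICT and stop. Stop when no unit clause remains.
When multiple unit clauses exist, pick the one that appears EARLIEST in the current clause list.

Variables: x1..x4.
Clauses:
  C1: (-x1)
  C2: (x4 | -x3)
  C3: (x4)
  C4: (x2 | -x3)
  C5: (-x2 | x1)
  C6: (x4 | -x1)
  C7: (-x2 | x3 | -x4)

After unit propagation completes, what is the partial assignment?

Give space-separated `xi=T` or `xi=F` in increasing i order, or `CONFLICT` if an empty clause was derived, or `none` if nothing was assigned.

Answer: x1=F x2=F x3=F x4=T

Derivation:
unit clause [-1] forces x1=F; simplify:
  drop 1 from [-2, 1] -> [-2]
  satisfied 2 clause(s); 5 remain; assigned so far: [1]
unit clause [4] forces x4=T; simplify:
  drop -4 from [-2, 3, -4] -> [-2, 3]
  satisfied 2 clause(s); 3 remain; assigned so far: [1, 4]
unit clause [-2] forces x2=F; simplify:
  drop 2 from [2, -3] -> [-3]
  satisfied 2 clause(s); 1 remain; assigned so far: [1, 2, 4]
unit clause [-3] forces x3=F; simplify:
  satisfied 1 clause(s); 0 remain; assigned so far: [1, 2, 3, 4]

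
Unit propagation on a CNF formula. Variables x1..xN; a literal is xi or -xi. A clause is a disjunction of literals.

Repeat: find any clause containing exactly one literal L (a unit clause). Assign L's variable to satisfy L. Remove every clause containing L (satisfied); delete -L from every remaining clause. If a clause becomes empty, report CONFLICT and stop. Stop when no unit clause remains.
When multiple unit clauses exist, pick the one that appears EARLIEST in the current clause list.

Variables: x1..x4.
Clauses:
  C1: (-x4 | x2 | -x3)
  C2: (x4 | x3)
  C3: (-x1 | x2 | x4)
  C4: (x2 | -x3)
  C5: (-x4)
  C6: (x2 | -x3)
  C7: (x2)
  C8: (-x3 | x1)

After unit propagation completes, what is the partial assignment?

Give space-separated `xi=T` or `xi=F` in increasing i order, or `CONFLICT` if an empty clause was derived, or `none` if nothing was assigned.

unit clause [-4] forces x4=F; simplify:
  drop 4 from [4, 3] -> [3]
  drop 4 from [-1, 2, 4] -> [-1, 2]
  satisfied 2 clause(s); 6 remain; assigned so far: [4]
unit clause [3] forces x3=T; simplify:
  drop -3 from [2, -3] -> [2]
  drop -3 from [2, -3] -> [2]
  drop -3 from [-3, 1] -> [1]
  satisfied 1 clause(s); 5 remain; assigned so far: [3, 4]
unit clause [2] forces x2=T; simplify:
  satisfied 4 clause(s); 1 remain; assigned so far: [2, 3, 4]
unit clause [1] forces x1=T; simplify:
  satisfied 1 clause(s); 0 remain; assigned so far: [1, 2, 3, 4]

Answer: x1=T x2=T x3=T x4=F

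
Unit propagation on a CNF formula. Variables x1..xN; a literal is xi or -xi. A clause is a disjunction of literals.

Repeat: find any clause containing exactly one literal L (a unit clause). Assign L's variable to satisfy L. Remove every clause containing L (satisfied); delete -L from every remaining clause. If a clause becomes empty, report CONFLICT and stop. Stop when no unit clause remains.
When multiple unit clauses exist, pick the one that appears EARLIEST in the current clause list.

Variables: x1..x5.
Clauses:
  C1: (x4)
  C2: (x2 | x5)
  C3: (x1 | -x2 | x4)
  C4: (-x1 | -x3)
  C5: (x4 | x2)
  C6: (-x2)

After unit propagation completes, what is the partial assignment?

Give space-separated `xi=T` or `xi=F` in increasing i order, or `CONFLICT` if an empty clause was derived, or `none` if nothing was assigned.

Answer: x2=F x4=T x5=T

Derivation:
unit clause [4] forces x4=T; simplify:
  satisfied 3 clause(s); 3 remain; assigned so far: [4]
unit clause [-2] forces x2=F; simplify:
  drop 2 from [2, 5] -> [5]
  satisfied 1 clause(s); 2 remain; assigned so far: [2, 4]
unit clause [5] forces x5=T; simplify:
  satisfied 1 clause(s); 1 remain; assigned so far: [2, 4, 5]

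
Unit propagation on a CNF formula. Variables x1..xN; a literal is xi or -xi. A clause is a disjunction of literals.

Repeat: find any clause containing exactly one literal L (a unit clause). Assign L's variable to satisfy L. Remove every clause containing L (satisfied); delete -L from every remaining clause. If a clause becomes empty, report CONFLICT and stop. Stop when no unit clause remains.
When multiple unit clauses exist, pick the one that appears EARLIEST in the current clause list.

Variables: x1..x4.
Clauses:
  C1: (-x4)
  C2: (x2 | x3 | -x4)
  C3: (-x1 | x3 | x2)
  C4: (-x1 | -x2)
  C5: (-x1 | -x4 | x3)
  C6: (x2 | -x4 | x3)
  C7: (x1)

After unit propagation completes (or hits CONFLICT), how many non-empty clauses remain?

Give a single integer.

Answer: 0

Derivation:
unit clause [-4] forces x4=F; simplify:
  satisfied 4 clause(s); 3 remain; assigned so far: [4]
unit clause [1] forces x1=T; simplify:
  drop -1 from [-1, 3, 2] -> [3, 2]
  drop -1 from [-1, -2] -> [-2]
  satisfied 1 clause(s); 2 remain; assigned so far: [1, 4]
unit clause [-2] forces x2=F; simplify:
  drop 2 from [3, 2] -> [3]
  satisfied 1 clause(s); 1 remain; assigned so far: [1, 2, 4]
unit clause [3] forces x3=T; simplify:
  satisfied 1 clause(s); 0 remain; assigned so far: [1, 2, 3, 4]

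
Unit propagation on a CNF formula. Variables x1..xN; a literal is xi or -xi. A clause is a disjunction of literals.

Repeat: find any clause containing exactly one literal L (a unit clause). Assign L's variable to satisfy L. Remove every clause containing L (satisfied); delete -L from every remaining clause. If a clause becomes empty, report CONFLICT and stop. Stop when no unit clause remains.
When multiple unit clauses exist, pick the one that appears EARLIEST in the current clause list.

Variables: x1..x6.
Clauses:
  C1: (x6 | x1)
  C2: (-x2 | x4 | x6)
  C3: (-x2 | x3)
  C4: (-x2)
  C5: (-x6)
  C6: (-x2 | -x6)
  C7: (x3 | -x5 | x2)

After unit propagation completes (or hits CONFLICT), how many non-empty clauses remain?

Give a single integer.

unit clause [-2] forces x2=F; simplify:
  drop 2 from [3, -5, 2] -> [3, -5]
  satisfied 4 clause(s); 3 remain; assigned so far: [2]
unit clause [-6] forces x6=F; simplify:
  drop 6 from [6, 1] -> [1]
  satisfied 1 clause(s); 2 remain; assigned so far: [2, 6]
unit clause [1] forces x1=T; simplify:
  satisfied 1 clause(s); 1 remain; assigned so far: [1, 2, 6]

Answer: 1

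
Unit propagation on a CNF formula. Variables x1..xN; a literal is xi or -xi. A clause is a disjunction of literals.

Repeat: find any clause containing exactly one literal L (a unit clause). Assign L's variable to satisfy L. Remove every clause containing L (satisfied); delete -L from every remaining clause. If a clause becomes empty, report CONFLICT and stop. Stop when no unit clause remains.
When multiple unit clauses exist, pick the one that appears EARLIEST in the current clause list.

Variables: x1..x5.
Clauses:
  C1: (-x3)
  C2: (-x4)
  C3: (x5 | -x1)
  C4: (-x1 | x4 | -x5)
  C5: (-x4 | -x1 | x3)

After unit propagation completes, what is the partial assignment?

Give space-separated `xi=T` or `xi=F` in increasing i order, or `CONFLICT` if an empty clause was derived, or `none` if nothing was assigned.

unit clause [-3] forces x3=F; simplify:
  drop 3 from [-4, -1, 3] -> [-4, -1]
  satisfied 1 clause(s); 4 remain; assigned so far: [3]
unit clause [-4] forces x4=F; simplify:
  drop 4 from [-1, 4, -5] -> [-1, -5]
  satisfied 2 clause(s); 2 remain; assigned so far: [3, 4]

Answer: x3=F x4=F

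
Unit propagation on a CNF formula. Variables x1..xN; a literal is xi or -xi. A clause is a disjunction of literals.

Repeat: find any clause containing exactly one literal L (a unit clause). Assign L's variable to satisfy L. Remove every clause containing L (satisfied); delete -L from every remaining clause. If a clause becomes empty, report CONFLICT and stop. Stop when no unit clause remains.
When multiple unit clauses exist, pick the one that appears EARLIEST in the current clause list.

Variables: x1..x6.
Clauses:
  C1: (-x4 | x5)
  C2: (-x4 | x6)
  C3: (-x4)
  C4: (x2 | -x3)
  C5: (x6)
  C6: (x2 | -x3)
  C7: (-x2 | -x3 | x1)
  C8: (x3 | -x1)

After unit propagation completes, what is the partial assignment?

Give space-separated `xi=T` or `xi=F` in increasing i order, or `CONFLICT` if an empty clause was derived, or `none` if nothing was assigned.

Answer: x4=F x6=T

Derivation:
unit clause [-4] forces x4=F; simplify:
  satisfied 3 clause(s); 5 remain; assigned so far: [4]
unit clause [6] forces x6=T; simplify:
  satisfied 1 clause(s); 4 remain; assigned so far: [4, 6]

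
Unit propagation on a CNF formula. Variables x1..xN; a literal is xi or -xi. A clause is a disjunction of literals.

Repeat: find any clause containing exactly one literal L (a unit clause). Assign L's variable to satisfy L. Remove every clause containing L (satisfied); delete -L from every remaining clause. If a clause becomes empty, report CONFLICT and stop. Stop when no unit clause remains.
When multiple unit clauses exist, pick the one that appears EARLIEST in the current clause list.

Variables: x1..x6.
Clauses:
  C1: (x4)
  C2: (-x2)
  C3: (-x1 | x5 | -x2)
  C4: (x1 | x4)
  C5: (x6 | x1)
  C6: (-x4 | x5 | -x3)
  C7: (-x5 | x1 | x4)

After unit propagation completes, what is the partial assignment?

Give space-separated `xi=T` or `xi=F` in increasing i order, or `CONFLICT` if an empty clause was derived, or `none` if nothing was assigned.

unit clause [4] forces x4=T; simplify:
  drop -4 from [-4, 5, -3] -> [5, -3]
  satisfied 3 clause(s); 4 remain; assigned so far: [4]
unit clause [-2] forces x2=F; simplify:
  satisfied 2 clause(s); 2 remain; assigned so far: [2, 4]

Answer: x2=F x4=T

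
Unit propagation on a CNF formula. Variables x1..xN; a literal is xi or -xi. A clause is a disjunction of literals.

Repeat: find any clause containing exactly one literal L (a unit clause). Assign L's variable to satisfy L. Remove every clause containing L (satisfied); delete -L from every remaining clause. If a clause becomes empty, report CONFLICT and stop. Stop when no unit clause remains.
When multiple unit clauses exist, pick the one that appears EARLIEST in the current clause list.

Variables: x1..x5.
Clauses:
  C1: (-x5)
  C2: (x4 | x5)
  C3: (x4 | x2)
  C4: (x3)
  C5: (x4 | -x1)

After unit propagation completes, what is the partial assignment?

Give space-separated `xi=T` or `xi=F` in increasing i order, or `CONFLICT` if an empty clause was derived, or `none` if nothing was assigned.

Answer: x3=T x4=T x5=F

Derivation:
unit clause [-5] forces x5=F; simplify:
  drop 5 from [4, 5] -> [4]
  satisfied 1 clause(s); 4 remain; assigned so far: [5]
unit clause [4] forces x4=T; simplify:
  satisfied 3 clause(s); 1 remain; assigned so far: [4, 5]
unit clause [3] forces x3=T; simplify:
  satisfied 1 clause(s); 0 remain; assigned so far: [3, 4, 5]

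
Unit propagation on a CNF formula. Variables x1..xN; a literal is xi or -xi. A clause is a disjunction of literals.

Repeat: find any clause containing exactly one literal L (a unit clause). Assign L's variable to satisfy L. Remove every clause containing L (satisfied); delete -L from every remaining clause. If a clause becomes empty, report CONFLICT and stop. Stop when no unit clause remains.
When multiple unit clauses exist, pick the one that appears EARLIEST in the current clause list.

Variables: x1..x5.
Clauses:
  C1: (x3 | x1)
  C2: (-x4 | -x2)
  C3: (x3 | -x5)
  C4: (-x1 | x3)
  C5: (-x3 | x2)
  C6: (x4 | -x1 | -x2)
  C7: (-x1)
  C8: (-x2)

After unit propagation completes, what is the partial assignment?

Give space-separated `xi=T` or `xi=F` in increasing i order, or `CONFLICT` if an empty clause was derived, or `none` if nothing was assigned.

unit clause [-1] forces x1=F; simplify:
  drop 1 from [3, 1] -> [3]
  satisfied 3 clause(s); 5 remain; assigned so far: [1]
unit clause [3] forces x3=T; simplify:
  drop -3 from [-3, 2] -> [2]
  satisfied 2 clause(s); 3 remain; assigned so far: [1, 3]
unit clause [2] forces x2=T; simplify:
  drop -2 from [-4, -2] -> [-4]
  drop -2 from [-2] -> [] (empty!)
  satisfied 1 clause(s); 2 remain; assigned so far: [1, 2, 3]
CONFLICT (empty clause)

Answer: CONFLICT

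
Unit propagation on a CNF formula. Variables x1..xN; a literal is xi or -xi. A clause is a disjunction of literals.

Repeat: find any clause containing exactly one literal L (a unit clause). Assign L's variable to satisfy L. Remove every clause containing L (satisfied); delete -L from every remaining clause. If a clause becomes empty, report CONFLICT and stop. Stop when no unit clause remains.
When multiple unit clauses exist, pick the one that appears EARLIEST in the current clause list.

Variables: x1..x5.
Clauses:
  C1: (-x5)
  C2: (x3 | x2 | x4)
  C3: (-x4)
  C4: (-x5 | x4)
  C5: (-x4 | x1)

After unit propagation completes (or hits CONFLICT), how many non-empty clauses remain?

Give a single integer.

unit clause [-5] forces x5=F; simplify:
  satisfied 2 clause(s); 3 remain; assigned so far: [5]
unit clause [-4] forces x4=F; simplify:
  drop 4 from [3, 2, 4] -> [3, 2]
  satisfied 2 clause(s); 1 remain; assigned so far: [4, 5]

Answer: 1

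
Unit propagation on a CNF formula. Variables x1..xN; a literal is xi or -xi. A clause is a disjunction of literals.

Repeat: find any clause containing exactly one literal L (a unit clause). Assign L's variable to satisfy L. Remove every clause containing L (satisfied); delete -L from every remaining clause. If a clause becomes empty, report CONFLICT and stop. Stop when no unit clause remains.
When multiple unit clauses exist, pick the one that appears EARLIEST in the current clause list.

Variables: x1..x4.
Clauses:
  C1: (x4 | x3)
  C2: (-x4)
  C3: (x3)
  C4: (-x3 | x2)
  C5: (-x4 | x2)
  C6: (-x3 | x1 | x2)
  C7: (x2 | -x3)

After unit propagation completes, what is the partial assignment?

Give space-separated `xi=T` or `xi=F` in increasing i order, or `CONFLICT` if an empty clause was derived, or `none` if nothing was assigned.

unit clause [-4] forces x4=F; simplify:
  drop 4 from [4, 3] -> [3]
  satisfied 2 clause(s); 5 remain; assigned so far: [4]
unit clause [3] forces x3=T; simplify:
  drop -3 from [-3, 2] -> [2]
  drop -3 from [-3, 1, 2] -> [1, 2]
  drop -3 from [2, -3] -> [2]
  satisfied 2 clause(s); 3 remain; assigned so far: [3, 4]
unit clause [2] forces x2=T; simplify:
  satisfied 3 clause(s); 0 remain; assigned so far: [2, 3, 4]

Answer: x2=T x3=T x4=F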